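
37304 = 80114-42810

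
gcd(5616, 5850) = 234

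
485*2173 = 1053905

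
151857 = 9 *16873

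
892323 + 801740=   1694063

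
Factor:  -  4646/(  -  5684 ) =2323/2842 = 2^( - 1) * 7^(-2 )*23^1*29^( - 1)*101^1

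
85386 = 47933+37453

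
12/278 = 6/139 = 0.04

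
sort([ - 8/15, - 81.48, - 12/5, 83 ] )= [ - 81.48,  -  12/5, - 8/15, 83 ]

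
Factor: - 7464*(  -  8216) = 2^6*3^1*13^1*79^1 * 311^1=   61324224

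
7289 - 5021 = 2268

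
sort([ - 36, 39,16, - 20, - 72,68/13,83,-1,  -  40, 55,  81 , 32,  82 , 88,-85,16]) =[ - 85,-72, - 40, - 36, - 20 ,-1,68/13, 16,16 , 32 , 39, 55,81,82,83,  88] 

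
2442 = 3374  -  932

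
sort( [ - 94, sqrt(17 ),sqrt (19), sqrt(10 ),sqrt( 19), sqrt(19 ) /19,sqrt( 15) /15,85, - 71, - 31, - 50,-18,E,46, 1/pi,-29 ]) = [ - 94, -71, - 50, - 31, - 29, - 18, sqrt(19)/19, sqrt( 15)/15,1/pi,  E,sqrt (10 ) , sqrt(17 ), sqrt(19 ),sqrt(19) , 46,85 ]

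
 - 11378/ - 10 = 1137 +4/5 = 1137.80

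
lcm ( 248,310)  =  1240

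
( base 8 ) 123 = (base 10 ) 83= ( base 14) 5d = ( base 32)2J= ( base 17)4f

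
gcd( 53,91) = 1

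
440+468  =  908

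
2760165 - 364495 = 2395670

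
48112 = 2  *24056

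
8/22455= 8/22455 = 0.00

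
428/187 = 428/187 = 2.29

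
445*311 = 138395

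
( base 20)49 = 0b1011001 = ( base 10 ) 89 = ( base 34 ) 2l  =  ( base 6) 225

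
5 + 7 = 12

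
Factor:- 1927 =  - 41^1*47^1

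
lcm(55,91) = 5005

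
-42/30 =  - 7/5 =-1.40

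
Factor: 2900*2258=2^3*5^2*29^1*1129^1 = 6548200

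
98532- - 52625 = 151157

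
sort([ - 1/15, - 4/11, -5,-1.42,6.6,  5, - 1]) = [  -  5,- 1.42, -1, - 4/11,-1/15 , 5,6.6]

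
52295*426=22277670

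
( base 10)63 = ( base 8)77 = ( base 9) 70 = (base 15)43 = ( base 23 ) 2h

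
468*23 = 10764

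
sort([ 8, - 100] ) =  [ - 100, 8]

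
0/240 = 0= 0.00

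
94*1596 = 150024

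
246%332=246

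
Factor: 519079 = 11^1 * 47189^1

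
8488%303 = 4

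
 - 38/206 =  - 1+84/103 = -  0.18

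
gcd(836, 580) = 4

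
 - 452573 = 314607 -767180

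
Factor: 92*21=2^2*3^1*7^1* 23^1 = 1932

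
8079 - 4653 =3426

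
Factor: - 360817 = - 360817^1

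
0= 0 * 428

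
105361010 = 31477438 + 73883572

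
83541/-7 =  - 83541/7 = - 11934.43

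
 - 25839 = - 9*2871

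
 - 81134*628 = -50952152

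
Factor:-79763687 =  - 79763687^1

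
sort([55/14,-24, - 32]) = [ - 32, - 24,55/14 ] 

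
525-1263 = -738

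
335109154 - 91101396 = 244007758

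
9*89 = 801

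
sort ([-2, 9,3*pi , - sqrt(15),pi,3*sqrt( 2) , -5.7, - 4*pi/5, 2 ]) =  [ - 5.7, - sqrt( 15), - 4*pi/5,-2,2, pi , 3 * sqrt(2 ) , 9 , 3*pi ] 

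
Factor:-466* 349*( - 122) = 2^2*61^1*233^1*349^1 = 19841348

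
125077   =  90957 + 34120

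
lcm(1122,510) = 5610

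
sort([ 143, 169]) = [ 143,  169]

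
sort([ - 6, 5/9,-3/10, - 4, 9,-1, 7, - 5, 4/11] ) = [ - 6, - 5, - 4, - 1, - 3/10,  4/11,5/9, 7,9 ]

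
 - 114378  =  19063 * ( - 6 )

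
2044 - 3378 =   -  1334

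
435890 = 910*479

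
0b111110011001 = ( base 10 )3993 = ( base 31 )44p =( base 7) 14433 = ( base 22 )85B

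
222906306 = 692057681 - 469151375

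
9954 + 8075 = 18029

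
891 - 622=269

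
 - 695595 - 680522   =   - 1376117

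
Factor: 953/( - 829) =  - 829^( - 1)*953^1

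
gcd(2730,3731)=91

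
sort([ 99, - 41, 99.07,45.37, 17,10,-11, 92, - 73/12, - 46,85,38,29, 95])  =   [ - 46, - 41,- 11,  -  73/12, 10,17,29,38,45.37,85,92, 95, 99,  99.07]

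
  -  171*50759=-8679789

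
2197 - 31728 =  - 29531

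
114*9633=1098162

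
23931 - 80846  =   - 56915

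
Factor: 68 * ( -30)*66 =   -  134640 = - 2^4*3^2*5^1 * 11^1 * 17^1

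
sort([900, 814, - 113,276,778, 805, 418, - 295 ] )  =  [ - 295, - 113,276, 418, 778, 805,  814,900 ]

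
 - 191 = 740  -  931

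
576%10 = 6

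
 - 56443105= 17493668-73936773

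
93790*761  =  71374190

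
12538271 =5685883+6852388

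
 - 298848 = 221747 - 520595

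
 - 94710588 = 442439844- 537150432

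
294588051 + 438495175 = 733083226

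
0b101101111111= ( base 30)383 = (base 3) 11001000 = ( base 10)2943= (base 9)4030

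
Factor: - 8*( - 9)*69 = 2^3 * 3^3 * 23^1 = 4968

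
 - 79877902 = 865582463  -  945460365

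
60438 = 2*30219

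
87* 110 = 9570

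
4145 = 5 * 829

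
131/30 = 131/30=4.37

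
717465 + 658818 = 1376283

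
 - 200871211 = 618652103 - 819523314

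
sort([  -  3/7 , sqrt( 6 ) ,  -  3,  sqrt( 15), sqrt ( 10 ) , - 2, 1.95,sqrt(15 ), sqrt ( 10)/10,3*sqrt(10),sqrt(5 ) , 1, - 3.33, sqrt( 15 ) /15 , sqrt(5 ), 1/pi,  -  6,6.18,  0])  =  [ - 6, - 3.33 ,- 3, - 2 , - 3/7, 0,sqrt(15 )/15, sqrt( 10)/10,1/pi,1,1.95, sqrt(5),sqrt (5),sqrt(6) , sqrt( 10) , sqrt( 15) , sqrt( 15 ),6.18, 3*sqrt(10 )]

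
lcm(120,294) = 5880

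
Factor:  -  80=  - 2^4* 5^1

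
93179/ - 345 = -271+316/345 = - 270.08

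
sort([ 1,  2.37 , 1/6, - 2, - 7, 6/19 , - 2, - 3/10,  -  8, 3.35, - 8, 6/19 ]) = [ - 8, -8, - 7, - 2,  -  2,  -  3/10, 1/6,6/19,6/19,1, 2.37, 3.35 ] 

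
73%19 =16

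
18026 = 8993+9033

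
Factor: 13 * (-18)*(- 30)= 2^2*3^3*5^1 * 13^1 = 7020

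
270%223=47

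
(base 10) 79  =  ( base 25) 34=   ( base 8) 117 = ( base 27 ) 2P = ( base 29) 2l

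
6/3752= 3/1876 =0.00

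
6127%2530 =1067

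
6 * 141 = 846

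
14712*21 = 308952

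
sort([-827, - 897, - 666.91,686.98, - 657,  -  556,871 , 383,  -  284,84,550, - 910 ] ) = [ - 910,  -  897,-827, - 666.91,-657,-556, - 284 , 84,383, 550,686.98, 871 ]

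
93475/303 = 93475/303=308.50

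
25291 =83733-58442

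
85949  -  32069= 53880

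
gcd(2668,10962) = 58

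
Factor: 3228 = 2^2*3^1*269^1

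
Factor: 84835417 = 73^1*1162129^1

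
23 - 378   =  -355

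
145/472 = 145/472 = 0.31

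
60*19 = 1140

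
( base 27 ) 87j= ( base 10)6040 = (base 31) 68q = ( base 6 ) 43544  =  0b1011110011000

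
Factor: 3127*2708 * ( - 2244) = - 2^4 *3^1*11^1*17^1*53^1*59^1*677^1  =  -19002003504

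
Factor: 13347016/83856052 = 2^1*7^( - 2 )*29^(  -  1)*211^1*7907^1*14753^(-1) = 3336754/20964013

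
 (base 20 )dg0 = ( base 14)2024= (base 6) 41320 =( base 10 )5520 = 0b1010110010000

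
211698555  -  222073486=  - 10374931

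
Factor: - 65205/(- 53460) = 161/132 = 2^( - 2)*3^( - 1 ) * 7^1*11^( - 1)*23^1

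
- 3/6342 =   -  1/2114 = -0.00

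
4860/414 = 270/23 = 11.74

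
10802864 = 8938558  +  1864306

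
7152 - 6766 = 386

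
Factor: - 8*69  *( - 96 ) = 2^8*3^2*23^1 = 52992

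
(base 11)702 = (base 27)14C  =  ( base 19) 26d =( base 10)849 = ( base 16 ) 351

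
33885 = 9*3765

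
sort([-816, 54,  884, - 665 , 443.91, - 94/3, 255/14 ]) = [-816,-665 ,-94/3,255/14, 54,443.91,  884 ]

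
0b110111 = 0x37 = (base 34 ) 1L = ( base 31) 1O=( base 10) 55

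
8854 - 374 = 8480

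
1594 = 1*1594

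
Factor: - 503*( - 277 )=277^1 * 503^1 = 139331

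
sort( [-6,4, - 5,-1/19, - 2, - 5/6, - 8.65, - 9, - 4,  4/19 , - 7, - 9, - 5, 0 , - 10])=[ - 10, - 9,- 9, - 8.65, - 7, - 6, - 5,-5,-4, - 2, - 5/6, - 1/19, 0,4/19,4]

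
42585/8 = 5323 + 1/8=   5323.12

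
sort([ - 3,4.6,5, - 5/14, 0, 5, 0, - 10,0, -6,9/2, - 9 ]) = [ - 10 ,-9, - 6, - 3, - 5/14, 0,0,0,9/2, 4.6,5,5]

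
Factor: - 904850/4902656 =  - 2^( - 7) * 5^2*11^( - 1)*1741^( - 1)*18097^1  =  - 452425/2451328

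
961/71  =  961/71=13.54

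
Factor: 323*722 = 233206=2^1*17^1*19^3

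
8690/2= 4345 = 4345.00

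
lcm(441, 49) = 441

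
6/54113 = 6/54113= 0.00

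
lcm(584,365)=2920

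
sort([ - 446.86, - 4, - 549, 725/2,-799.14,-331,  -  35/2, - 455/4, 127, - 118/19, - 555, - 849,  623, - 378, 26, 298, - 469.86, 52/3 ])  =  [  -  849,-799.14,  -  555, -549,  -  469.86, - 446.86, - 378,-331,  -  455/4, - 35/2,-118/19, - 4,52/3, 26,  127,298,  725/2,623]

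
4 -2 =2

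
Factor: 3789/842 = 9/2 = 2^( - 1) * 3^2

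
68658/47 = 68658/47=1460.81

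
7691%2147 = 1250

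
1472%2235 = 1472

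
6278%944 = 614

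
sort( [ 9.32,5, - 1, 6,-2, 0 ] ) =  [ - 2, -1,0, 5, 6, 9.32]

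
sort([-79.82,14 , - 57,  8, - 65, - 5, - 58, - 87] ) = [ - 87  , - 79.82, -65,  -  58,-57, -5, 8,14] 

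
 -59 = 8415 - 8474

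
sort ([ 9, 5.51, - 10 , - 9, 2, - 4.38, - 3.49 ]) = [  -  10, - 9, - 4.38, - 3.49, 2, 5.51,9]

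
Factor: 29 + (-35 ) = -6 = -2^1*3^1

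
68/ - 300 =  - 17/75 = - 0.23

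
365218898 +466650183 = 831869081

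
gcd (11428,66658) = 2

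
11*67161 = 738771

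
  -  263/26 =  - 263/26 = - 10.12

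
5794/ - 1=  -  5794/1  =  -  5794.00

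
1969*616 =1212904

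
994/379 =994/379 = 2.62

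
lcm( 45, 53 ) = 2385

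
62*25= 1550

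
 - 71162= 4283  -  75445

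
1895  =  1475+420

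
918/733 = 918/733 = 1.25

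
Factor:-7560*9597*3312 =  - 2^7*3^6*5^1*7^2* 23^1*457^1 = -240296595840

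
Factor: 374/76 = 187/38 = 2^( - 1)*11^1*17^1 *19^( - 1) 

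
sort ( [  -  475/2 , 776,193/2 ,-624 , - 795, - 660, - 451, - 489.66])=[ - 795, - 660, - 624, - 489.66,-451, - 475/2, 193/2, 776] 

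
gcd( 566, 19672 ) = 2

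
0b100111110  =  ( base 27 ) bl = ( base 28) BA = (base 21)F3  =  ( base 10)318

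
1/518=1/518 = 0.00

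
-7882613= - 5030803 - 2851810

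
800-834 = - 34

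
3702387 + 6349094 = 10051481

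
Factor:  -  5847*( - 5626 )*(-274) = - 2^2*3^1*29^1*97^1*137^1* 1949^1  =  - 9013290828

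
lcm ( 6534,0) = 0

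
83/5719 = 83/5719= 0.01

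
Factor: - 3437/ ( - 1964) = 2^ ( - 2)*7^1 = 7/4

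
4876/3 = 4876/3  =  1625.33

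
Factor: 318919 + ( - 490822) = -3^1*57301^1 = -  171903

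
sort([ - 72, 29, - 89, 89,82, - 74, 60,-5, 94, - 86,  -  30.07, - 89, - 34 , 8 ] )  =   [  -  89, - 89, - 86, - 74, - 72, - 34, - 30.07, - 5, 8,29, 60, 82,89, 94 ] 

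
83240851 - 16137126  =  67103725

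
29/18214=29/18214 = 0.00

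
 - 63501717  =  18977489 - 82479206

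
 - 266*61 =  - 16226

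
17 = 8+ 9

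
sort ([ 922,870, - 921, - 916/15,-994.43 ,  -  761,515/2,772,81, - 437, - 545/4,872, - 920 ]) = [ - 994.43, - 921,-920 , - 761, - 437, - 545/4, - 916/15,81 , 515/2,772, 870, 872, 922 ]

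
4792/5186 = 2396/2593 = 0.92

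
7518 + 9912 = 17430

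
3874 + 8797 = 12671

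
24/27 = 8/9 =0.89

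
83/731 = 83/731= 0.11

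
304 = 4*76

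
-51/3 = - 17= - 17.00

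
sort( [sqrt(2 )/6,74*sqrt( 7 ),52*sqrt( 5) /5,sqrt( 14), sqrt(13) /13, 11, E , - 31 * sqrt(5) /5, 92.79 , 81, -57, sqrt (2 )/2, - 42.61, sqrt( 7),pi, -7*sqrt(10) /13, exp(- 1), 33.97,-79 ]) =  [-79,-57, - 42.61, -31*sqrt( 5) /5, -7*sqrt ( 10)/13, sqrt( 2 ) /6,sqrt(13 ) /13,  exp( - 1 ), sqrt ( 2 ) /2,sqrt( 7 ), E, pi,  sqrt(14), 11,52*sqrt(5) /5,33.97, 81, 92.79,74*sqrt( 7 )]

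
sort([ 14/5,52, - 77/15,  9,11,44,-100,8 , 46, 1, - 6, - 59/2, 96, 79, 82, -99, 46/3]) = [-100, - 99, - 59/2, - 6, - 77/15,1,14/5 , 8,9, 11, 46/3,44, 46, 52,79 , 82,96] 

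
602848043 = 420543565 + 182304478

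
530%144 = 98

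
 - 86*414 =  - 35604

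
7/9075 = 7/9075 = 0.00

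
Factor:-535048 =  - 2^3*47^1*1423^1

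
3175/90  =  35 + 5/18 = 35.28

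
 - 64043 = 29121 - 93164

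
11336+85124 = 96460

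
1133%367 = 32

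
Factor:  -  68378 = - 2^1*179^1*191^1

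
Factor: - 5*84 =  -2^2*3^1*5^1*7^1 = -420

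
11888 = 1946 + 9942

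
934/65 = 934/65 = 14.37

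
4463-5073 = - 610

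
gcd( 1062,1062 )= 1062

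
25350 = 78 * 325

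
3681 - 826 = 2855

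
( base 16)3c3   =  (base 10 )963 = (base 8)1703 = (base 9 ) 1280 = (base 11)7a6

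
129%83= 46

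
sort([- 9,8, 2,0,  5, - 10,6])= [ - 10,  -  9,0, 2, 5,6, 8]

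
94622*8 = 756976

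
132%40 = 12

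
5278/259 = 20 + 14/37 = 20.38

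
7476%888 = 372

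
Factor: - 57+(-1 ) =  - 2^1 * 29^1 = - 58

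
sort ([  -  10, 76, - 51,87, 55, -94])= [ - 94, - 51, - 10,55,76 , 87]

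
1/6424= 1/6424 = 0.00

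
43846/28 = 1565+13/14 = 1565.93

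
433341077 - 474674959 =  - 41333882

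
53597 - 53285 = 312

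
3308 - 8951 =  - 5643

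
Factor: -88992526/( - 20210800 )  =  44496263/10105400=2^( - 3) * 5^(-2 )* 7^2*47^1*139^2 * 50527^(-1) 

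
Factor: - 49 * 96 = -4704 = - 2^5 * 3^1 *7^2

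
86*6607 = 568202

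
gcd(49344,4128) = 96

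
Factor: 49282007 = 49282007^1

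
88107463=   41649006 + 46458457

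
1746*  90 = 157140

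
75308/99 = 760 + 68/99 = 760.69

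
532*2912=1549184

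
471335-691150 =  - 219815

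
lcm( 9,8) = 72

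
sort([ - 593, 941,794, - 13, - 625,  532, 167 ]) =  [  -  625, - 593, - 13,167, 532, 794, 941]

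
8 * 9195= 73560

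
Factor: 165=3^1*5^1 * 11^1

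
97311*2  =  194622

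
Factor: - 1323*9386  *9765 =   -  121258625670 = -2^1 * 3^5*5^1*7^3*13^1*19^2 * 31^1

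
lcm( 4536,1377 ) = 77112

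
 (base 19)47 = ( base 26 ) 35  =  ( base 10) 83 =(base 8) 123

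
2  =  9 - 7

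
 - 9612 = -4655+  -4957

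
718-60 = 658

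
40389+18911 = 59300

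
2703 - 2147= 556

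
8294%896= 230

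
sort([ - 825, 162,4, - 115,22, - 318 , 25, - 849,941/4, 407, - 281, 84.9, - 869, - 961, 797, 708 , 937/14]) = [-961, - 869 ,-849, - 825, - 318,-281, - 115, 4,22, 25 , 937/14,84.9,162,941/4 , 407, 708 , 797]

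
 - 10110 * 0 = 0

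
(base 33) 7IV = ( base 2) 10000000111000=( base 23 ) FDE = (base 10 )8248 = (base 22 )H0K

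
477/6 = 159/2 = 79.50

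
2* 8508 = 17016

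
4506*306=1378836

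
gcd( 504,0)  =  504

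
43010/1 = 43010 = 43010.00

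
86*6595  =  567170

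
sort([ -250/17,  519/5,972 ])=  [ - 250/17,519/5,972 ] 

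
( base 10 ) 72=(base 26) 2K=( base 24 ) 30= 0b1001000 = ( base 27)2i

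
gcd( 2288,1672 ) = 88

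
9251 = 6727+2524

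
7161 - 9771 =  - 2610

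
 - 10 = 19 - 29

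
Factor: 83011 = 17^1 * 19^1*257^1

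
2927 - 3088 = - 161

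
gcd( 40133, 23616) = 1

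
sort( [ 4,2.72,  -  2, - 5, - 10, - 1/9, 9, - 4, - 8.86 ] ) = [ - 10, - 8.86, - 5,-4 , - 2, - 1/9, 2.72,4,9]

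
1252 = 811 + 441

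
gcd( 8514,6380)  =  22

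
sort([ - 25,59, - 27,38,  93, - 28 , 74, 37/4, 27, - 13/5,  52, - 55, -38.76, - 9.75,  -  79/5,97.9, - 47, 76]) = [-55, - 47, - 38.76, - 28,  -  27 , - 25, - 79/5, - 9.75, - 13/5,37/4,27,38,52, 59 , 74, 76,93,97.9]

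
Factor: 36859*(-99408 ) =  - 3664079472   =  - 2^4*3^1*19^1*29^1*31^1*41^1* 109^1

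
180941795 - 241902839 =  - 60961044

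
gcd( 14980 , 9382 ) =2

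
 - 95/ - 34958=95/34958   =  0.00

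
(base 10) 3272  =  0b110011001000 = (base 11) 2505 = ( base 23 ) 646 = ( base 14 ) 129a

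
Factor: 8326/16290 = 23/45 = 3^( - 2 )*5^ ( - 1)*23^1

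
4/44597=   4/44597 = 0.00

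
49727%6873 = 1616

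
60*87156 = 5229360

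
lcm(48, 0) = 0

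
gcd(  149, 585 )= 1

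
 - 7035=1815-8850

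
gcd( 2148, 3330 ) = 6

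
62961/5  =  12592 + 1/5  =  12592.20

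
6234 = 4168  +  2066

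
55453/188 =55453/188= 294.96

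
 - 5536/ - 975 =5+661/975 = 5.68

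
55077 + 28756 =83833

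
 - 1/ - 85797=1/85797 = 0.00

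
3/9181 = 3/9181 = 0.00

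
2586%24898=2586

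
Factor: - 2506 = - 2^1*7^1*179^1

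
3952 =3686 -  - 266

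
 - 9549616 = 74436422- 83986038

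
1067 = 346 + 721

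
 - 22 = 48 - 70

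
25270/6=12635/3= 4211.67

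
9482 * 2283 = 21647406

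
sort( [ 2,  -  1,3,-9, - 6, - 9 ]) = [ - 9, - 9, - 6, - 1, 2,3] 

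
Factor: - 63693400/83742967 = - 2^3*5^2* 7^(-1)*11^(- 1)*223^( - 1)*4877^( - 1 )*318467^1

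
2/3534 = 1/1767 =0.00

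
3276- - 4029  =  7305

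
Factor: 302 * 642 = 2^2* 3^1*107^1 * 151^1 = 193884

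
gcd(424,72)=8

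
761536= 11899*64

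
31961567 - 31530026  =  431541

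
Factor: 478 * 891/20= 212949/10  =  2^ ( - 1)*3^4*5^(-1 )*11^1*239^1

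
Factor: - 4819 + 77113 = 72294 = 2^1*3^1*12049^1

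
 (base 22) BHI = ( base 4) 1121110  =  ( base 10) 5716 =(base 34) 4W4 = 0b1011001010100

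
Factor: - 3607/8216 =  - 2^( - 3 )*13^ (  -  1) *79^ ( - 1 ) * 3607^1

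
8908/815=10 + 758/815 =10.93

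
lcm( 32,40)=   160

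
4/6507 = 4/6507 = 0.00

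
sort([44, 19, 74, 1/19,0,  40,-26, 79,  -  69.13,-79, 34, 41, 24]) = [ - 79, - 69.13, -26,0, 1/19, 19,24,34,  40, 41, 44,74,79]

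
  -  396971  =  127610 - 524581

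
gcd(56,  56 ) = 56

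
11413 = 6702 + 4711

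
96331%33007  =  30317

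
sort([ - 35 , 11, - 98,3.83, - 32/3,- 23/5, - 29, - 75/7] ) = [-98, - 35,-29,-75/7, - 32/3, - 23/5, 3.83 , 11]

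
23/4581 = 23/4581 =0.01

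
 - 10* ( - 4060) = 40600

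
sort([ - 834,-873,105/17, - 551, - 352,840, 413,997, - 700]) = [ - 873, - 834,-700, - 551,-352,105/17,413,840 , 997 ] 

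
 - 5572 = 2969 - 8541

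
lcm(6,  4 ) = 12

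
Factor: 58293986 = 2^1 * 17^1*1714529^1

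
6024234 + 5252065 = 11276299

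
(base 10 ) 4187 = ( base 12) 250B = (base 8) 10133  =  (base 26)651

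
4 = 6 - 2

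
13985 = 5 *2797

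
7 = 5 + 2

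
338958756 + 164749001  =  503707757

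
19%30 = 19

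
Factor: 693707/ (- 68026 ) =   -  2^( - 1)*43^( - 1 )*877^1=- 877/86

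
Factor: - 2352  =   - 2^4*3^1*7^2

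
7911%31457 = 7911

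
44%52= 44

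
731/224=731/224= 3.26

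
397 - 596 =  - 199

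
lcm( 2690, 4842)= 24210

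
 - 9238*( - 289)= 2669782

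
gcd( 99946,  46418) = 2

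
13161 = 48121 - 34960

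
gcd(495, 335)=5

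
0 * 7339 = 0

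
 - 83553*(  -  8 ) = 668424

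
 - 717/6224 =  - 717/6224 = - 0.12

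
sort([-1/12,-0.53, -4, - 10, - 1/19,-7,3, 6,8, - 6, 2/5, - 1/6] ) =[ - 10, - 7, - 6, - 4, - 0.53, - 1/6, - 1/12, - 1/19, 2/5,  3 , 6,8 ] 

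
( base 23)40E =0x852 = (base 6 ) 13510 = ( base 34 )1sm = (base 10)2130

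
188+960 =1148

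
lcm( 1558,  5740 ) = 109060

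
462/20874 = 11/497 = 0.02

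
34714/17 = 2042 = 2042.00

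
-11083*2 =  - 22166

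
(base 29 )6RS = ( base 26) 8h7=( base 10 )5857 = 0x16e1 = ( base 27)80P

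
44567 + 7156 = 51723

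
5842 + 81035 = 86877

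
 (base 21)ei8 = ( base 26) 9I8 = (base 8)14640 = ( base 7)25061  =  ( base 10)6560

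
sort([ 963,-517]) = [-517, 963 ]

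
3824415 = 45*84987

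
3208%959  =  331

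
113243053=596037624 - 482794571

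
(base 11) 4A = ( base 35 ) 1j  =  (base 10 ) 54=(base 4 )312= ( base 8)66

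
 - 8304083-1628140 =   -  9932223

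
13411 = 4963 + 8448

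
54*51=2754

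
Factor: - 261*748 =-2^2*3^2*11^1*17^1*29^1 = -195228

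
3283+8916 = 12199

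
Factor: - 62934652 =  - 2^2*11^1*857^1 *1669^1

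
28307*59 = 1670113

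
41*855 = 35055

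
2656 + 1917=4573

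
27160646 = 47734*569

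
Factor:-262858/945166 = - 17^ (-1)*167^1*787^1*27799^(-1) = - 131429/472583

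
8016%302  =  164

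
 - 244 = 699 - 943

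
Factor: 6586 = 2^1 * 37^1*89^1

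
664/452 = 1 + 53/113 = 1.47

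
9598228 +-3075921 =6522307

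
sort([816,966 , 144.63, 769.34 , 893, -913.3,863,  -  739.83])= [ - 913.3, - 739.83,144.63,769.34,  816, 863,893,966]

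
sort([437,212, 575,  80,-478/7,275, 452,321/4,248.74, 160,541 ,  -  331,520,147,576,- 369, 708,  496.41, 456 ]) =[-369,-331, - 478/7,80,  321/4,147 , 160,  212,248.74 , 275,437,452,456,  496.41,520,  541, 575,  576, 708]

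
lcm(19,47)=893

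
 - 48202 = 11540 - 59742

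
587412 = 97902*6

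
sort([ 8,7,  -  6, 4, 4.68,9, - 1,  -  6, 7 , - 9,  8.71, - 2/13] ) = [ - 9, - 6, - 6,- 1,-2/13, 4 , 4.68 , 7,7 , 8,8.71,9 ] 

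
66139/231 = 286 + 73/231 = 286.32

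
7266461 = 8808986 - 1542525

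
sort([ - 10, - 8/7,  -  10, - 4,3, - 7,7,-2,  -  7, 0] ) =[ - 10, - 10, - 7 ,  -  7, - 4,  -  2, - 8/7, 0 , 3,7]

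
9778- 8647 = 1131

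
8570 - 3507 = 5063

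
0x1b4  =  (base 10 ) 436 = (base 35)cg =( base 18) 164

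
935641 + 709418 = 1645059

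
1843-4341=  - 2498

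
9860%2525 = 2285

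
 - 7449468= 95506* ( - 78)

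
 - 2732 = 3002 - 5734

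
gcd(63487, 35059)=1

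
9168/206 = 4584/103 = 44.50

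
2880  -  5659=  - 2779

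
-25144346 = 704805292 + -729949638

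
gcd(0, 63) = 63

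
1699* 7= 11893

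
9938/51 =194+ 44/51 = 194.86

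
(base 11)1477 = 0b11101101011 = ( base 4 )131223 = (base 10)1899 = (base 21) 469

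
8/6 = 1+ 1/3 = 1.33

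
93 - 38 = 55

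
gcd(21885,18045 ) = 15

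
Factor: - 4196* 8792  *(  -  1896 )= 69945775872=2^8*3^1*7^1 * 79^1*157^1*1049^1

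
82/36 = 2 + 5/18 = 2.28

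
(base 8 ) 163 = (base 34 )3D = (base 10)115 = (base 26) 4b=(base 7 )223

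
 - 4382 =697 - 5079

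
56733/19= 2985 + 18/19 =2985.95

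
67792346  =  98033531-30241185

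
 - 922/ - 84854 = 461/42427 = 0.01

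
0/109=0 = 0.00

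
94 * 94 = 8836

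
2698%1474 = 1224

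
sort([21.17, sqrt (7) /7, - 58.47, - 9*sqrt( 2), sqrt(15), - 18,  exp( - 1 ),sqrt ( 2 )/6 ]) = [ - 58.47, - 18, - 9 * sqrt( 2 ), sqrt(2 ) /6, exp (-1), sqrt(7) /7,sqrt( 15 ), 21.17 ] 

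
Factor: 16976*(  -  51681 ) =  - 877336656 = - 2^4*3^1 * 7^1*23^1*107^1*1061^1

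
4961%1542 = 335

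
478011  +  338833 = 816844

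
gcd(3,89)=1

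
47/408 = 47/408 = 0.12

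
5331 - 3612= 1719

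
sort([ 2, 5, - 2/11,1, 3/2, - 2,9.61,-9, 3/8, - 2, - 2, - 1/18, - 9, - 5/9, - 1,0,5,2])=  [ - 9, - 9,- 2, - 2 , -2, - 1, - 5/9,  -  2/11, - 1/18 , 0, 3/8, 1,3/2 , 2,2,  5,5, 9.61 ]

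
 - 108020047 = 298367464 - 406387511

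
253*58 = 14674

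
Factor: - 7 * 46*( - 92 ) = 2^3*7^1 * 23^2 = 29624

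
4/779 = 4/779 = 0.01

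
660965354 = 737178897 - 76213543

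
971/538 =971/538 = 1.80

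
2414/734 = 3 + 106/367=3.29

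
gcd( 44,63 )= 1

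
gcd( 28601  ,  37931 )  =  1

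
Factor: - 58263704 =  - 2^3*113^1*64451^1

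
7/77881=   7/77881 = 0.00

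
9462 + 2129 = 11591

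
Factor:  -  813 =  - 3^1*271^1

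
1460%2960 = 1460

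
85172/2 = 42586 = 42586.00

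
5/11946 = 5/11946 =0.00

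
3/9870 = 1/3290 =0.00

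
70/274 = 35/137  =  0.26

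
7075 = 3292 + 3783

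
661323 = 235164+426159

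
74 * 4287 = 317238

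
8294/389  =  21  +  125/389 =21.32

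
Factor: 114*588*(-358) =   -  23997456 =- 2^4*3^2*7^2*19^1*179^1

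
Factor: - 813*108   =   - 87804=   - 2^2*3^4*271^1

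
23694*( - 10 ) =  - 236940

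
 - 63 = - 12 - 51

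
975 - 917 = 58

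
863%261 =80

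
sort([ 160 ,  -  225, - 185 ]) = [-225,- 185, 160]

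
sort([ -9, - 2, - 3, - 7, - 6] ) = [ - 9, - 7, - 6, - 3, -2 ]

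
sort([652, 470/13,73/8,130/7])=[73/8,130/7,470/13,  652]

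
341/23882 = 341/23882 = 0.01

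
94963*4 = 379852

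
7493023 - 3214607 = 4278416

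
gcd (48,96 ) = 48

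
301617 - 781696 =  - 480079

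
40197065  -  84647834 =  - 44450769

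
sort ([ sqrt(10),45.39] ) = [ sqrt(10),45.39]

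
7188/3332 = 2 + 131/833 = 2.16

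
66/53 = 1+13/53   =  1.25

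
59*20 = 1180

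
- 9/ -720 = 1/80 = 0.01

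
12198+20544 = 32742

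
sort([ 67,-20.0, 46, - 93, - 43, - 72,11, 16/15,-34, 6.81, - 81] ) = [ - 93, - 81, - 72 , - 43,-34,-20.0,  16/15,6.81,11, 46, 67]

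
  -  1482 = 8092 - 9574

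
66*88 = 5808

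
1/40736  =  1/40736 =0.00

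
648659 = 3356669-2708010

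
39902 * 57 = 2274414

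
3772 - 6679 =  - 2907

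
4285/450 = 857/90 = 9.52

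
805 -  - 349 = 1154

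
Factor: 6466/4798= 3233/2399= 53^1*61^1*2399^( - 1) 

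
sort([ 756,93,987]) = [ 93,756,987]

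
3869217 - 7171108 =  - 3301891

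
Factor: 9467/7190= 2^( - 1 ) * 5^( - 1) * 719^ ( - 1)*9467^1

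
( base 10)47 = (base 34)1d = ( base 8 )57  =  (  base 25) 1m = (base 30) 1H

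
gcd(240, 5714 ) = 2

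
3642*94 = 342348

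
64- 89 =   -  25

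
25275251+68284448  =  93559699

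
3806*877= 3337862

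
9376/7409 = 9376/7409 =1.27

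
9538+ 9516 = 19054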